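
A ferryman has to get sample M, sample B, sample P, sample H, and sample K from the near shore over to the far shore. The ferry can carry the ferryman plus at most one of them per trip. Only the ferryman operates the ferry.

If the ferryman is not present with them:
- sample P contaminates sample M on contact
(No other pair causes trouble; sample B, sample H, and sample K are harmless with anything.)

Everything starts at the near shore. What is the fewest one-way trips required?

9

Counting alone: the ferryman can take at most 1 across per trip to the far shore, so moving all 5 needs at least 5 loaded trips out, with a return between consecutive ones — at least 9 crossings.
The plan below uses exactly 9 crossings, so it is optimal:
1. Ferryman goes to the far shore with sample M.
2. Ferryman goes back to the near shore alone.
3. Ferryman goes to the far shore with sample B.
4. Ferryman goes back to the near shore alone.
5. Ferryman goes to the far shore with sample H.
6. Ferryman goes back to the near shore alone.
7. Ferryman goes to the far shore with sample K.
8. Ferryman goes back to the near shore alone.
9. Ferryman goes to the far shore with sample P.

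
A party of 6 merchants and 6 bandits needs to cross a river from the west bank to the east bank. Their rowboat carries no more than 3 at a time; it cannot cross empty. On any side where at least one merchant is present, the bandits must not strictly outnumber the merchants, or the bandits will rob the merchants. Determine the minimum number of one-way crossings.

Following every safe sequence of crossings from the start, the most of the 12 that can be at the east bank as the rowboat arrives there on crossings 1, 3, 5 is 3, 5, 6 respectively; the best ever achieved is 6 of 12.
From crossing 7 on, no configuration arises that was not already reachable earlier: only 17 distinct safe configurations (who is on which side, and where the rowboat is) can ever be reached, none of them has everyone across, and every continuation just revisits them. They are: 0 merchants + 0 bandits across (rowboat back at the start); 0 merchants + 1 bandit across (rowboat there); 0 merchants + 1 bandit across (rowboat back at the start); 0 merchants + 2 bandits across (rowboat there); 0 merchants + 2 bandits across (rowboat back at the start); 0 merchants + 3 bandits across (rowboat there); 0 merchants + 3 bandits across (rowboat back at the start); 0 merchants + 4 bandits across (rowboat there); 0 merchants + 4 bandits across (rowboat back at the start); 0 merchants + 5 bandits across (rowboat there); 0 merchants + 5 bandits across (rowboat back at the start); 0 merchants + 6 bandits across (rowboat there); 1 merchant + 1 bandit across (rowboat there); 1 merchant + 1 bandit across (rowboat back at the start); 2 merchants + 2 bandits across (rowboat there); 2 merchants + 2 bandits across (rowboat back at the start); 3 merchants + 3 bandits across (rowboat there). So no valid plan exists.

impossible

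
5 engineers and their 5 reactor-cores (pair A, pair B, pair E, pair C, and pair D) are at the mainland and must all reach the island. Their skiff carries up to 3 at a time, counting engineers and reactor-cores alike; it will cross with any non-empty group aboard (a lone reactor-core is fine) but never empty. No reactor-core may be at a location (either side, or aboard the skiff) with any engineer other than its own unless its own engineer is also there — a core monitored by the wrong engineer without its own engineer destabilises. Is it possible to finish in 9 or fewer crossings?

Counting alone: each trip to the island takes at most 3 across and each return brings at least 1 back, so after t trips out (and t−1 returns) at most 3t − (t−1) of the 10 are across; that first reaches 10 at t = 5, so at least 9 crossings are needed.
The safety rule pushes this higher. Following every safe sequence of crossings, the most of the 10 that can be at the island as the skiff arrives there on crossing 9 is 9 — never all 10.
So the move cannot be finished within 9 crossings. (The shortest complete plan takes 11:)
1. engineer A and reactor-core A cross → the island.
2. engineer A crosses ← the mainland.
3. reactor-core B, reactor-core C, and reactor-core E cross → the island.
4. reactor-core A crosses ← the mainland.
5. engineer B, engineer C, and engineer E cross → the island.
6. engineer B and reactor-core B cross ← the mainland.
7. engineer A, engineer B, and engineer D cross → the island.
8. reactor-core E crosses ← the mainland.
9. reactor-core A and reactor-core B cross → the island.
10. reactor-core A crosses ← the mainland.
11. reactor-core A, reactor-core D, and reactor-core E cross → the island.

No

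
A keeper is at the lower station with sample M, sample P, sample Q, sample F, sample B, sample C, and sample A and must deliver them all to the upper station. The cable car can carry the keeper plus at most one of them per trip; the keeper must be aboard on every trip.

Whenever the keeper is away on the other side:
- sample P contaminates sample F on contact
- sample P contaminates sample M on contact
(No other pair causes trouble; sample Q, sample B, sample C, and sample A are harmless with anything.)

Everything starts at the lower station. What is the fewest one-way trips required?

Counting alone: the keeper can take at most 1 across per trip to the upper station, so moving all 7 needs at least 7 loaded trips out, with a return between consecutive ones — at least 13 crossings.
The safety rule pushes this higher. Following every safe sequence of crossings, the most of the 7 that can be at the upper station as the cable car arrives there on crossing 13 is 6 — never all 7.
So no plan with fewer than 15 crossings exists, and this one achieves 15:
1. Keeper goes to the upper station with sample P.
2. Keeper goes back to the lower station alone.
3. Keeper goes to the upper station with sample M.
4. Keeper goes back to the lower station with sample P.
5. Keeper goes to the upper station with sample F.
6. Keeper goes back to the lower station alone.
7. Keeper goes to the upper station with sample Q.
8. Keeper goes back to the lower station alone.
9. Keeper goes to the upper station with sample B.
10. Keeper goes back to the lower station alone.
11. Keeper goes to the upper station with sample C.
12. Keeper goes back to the lower station alone.
13. Keeper goes to the upper station with sample A.
14. Keeper goes back to the lower station alone.
15. Keeper goes to the upper station with sample P.

15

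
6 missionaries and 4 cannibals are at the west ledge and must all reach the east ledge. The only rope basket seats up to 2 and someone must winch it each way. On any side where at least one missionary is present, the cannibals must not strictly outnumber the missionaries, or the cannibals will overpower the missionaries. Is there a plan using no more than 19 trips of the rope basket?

Yes — this plan uses 17 crossings (≤ 19):
1. 2 cannibals → the east ledge.  (the west ledge: 6M 2C; the east ledge: 0M 2C)
2. 1 cannibal ← the west ledge.  (the west ledge: 6M 3C; the east ledge: 0M 1C)
3. 2 cannibals → the east ledge.  (the west ledge: 6M 1C; the east ledge: 0M 3C)
4. 1 cannibal ← the west ledge.  (the west ledge: 6M 2C; the east ledge: 0M 2C)
5. 2 missionaries → the east ledge.  (the west ledge: 4M 2C; the east ledge: 2M 2C)
6. 1 cannibal ← the west ledge.  (the west ledge: 4M 3C; the east ledge: 2M 1C)
7. 1 missionary and 1 cannibal → the east ledge.  (the west ledge: 3M 2C; the east ledge: 3M 2C)
8. 1 cannibal ← the west ledge.  (the west ledge: 3M 3C; the east ledge: 3M 1C)
9. 2 cannibals → the east ledge.  (the west ledge: 3M 1C; the east ledge: 3M 3C)
10. 1 cannibal ← the west ledge.  (the west ledge: 3M 2C; the east ledge: 3M 2C)
11. 1 missionary and 1 cannibal → the east ledge.  (the west ledge: 2M 1C; the east ledge: 4M 3C)
12. 1 cannibal ← the west ledge.  (the west ledge: 2M 2C; the east ledge: 4M 2C)
13. 2 cannibals → the east ledge.  (the west ledge: 2M 0C; the east ledge: 4M 4C)
14. 1 cannibal ← the west ledge.  (the west ledge: 2M 1C; the east ledge: 4M 3C)
15. 1 missionary and 1 cannibal → the east ledge.  (the west ledge: 1M 0C; the east ledge: 5M 4C)
16. 1 cannibal ← the west ledge.  (the west ledge: 1M 1C; the east ledge: 5M 3C)
17. 1 missionary and 1 cannibal → the east ledge.  (the west ledge: 0M 0C; the east ledge: 6M 4C)

Yes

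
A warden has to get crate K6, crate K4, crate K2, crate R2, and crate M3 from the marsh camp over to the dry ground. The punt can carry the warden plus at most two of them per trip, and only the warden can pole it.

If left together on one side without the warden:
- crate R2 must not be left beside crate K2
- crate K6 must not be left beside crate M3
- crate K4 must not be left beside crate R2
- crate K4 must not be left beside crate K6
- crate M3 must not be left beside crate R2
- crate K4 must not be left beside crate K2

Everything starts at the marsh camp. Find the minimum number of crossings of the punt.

impossible

Whatever the first load, the items left behind include a forbidden pair without the warden. No opening move is safe, so no plan exists.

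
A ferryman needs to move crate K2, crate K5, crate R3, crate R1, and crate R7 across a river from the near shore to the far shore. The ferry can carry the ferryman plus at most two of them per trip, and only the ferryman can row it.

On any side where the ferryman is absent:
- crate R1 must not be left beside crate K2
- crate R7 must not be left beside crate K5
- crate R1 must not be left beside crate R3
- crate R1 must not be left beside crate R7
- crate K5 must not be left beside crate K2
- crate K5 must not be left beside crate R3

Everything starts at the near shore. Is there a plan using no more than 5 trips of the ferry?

No

Counting alone: the ferryman can take at most 2 across per trip to the far shore, so moving all 5 needs at least 3 loaded trips out, with a return between consecutive ones — at least 5 crossings.
The safety rule pushes this higher. Following every safe sequence of crossings, the most of the 5 that can be at the far shore as the ferry arrives there on crossing 5 is 4 — never all 5.
So the move cannot be finished within 5 crossings. (The shortest complete plan takes 7:)
1. Ferryman goes to the far shore with crate K5 and crate R1.  [the near shore: crate K2, crate R3, crate R7 | the far shore: crate K5, crate R1]
2. Ferryman goes back to the near shore alone.  [the near shore: crate K2, crate R3, crate R7 | the far shore: crate K5, crate R1]
3. Ferryman goes to the far shore with crate K2.  [the near shore: crate R3, crate R7 | the far shore: crate K2, crate K5, crate R1]
4. Ferryman goes back to the near shore with crate K5 and crate R1.  [the near shore: crate K5, crate R1, crate R3, crate R7 | the far shore: crate K2]
5. Ferryman goes to the far shore with crate R3 and crate R7.  [the near shore: crate K5, crate R1 | the far shore: crate K2, crate R3, crate R7]
6. Ferryman goes back to the near shore alone.  [the near shore: crate K5, crate R1 | the far shore: crate K2, crate R3, crate R7]
7. Ferryman goes to the far shore with crate K5 and crate R1.  [the near shore: — | the far shore: crate K2, crate K5, crate R1, crate R3, crate R7]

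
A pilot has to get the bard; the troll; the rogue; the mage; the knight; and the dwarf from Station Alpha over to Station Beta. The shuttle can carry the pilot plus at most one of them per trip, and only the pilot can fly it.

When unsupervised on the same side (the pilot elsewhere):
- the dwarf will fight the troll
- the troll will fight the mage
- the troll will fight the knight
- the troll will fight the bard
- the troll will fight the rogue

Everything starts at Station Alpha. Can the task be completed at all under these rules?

Following every safe sequence of crossings from the start, the most of the 6 that can be at Station Beta as the shuttle arrives there on crossings 1, 3 is 1, 2 respectively; the best ever achieved is 2 of 6.
From crossing 5 on, no configuration arises that was not already reachable earlier: only 13 distinct safe configurations (who is on which side, and where the shuttle is) can ever be reached, none of them has everyone across, and every continuation just revisits them. So no valid plan exists.

No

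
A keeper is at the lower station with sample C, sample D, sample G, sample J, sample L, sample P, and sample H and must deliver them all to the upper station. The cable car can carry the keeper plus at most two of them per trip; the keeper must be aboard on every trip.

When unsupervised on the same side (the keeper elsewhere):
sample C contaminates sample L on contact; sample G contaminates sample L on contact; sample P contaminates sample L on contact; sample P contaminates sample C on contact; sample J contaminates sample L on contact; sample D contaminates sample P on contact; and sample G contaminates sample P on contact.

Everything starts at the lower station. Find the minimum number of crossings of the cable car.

11

Counting alone: the keeper can take at most 2 across per trip to the upper station, so moving all 7 needs at least 4 loaded trips out, with a return between consecutive ones — at least 7 crossings.
The safety rule pushes this higher. Following every safe sequence of crossings, the most of the 7 that can be at the upper station as the cable car arrives there on crossings 7, 9 is 5, 6 respectively — never all 7.
So no plan with fewer than 11 crossings exists, and this one achieves 11:
1. Keeper goes to the upper station with sample L and sample P.  [the lower station: sample C, sample D, sample G, sample H, sample J | the upper station: sample L, sample P]
2. Keeper goes back to the lower station with sample L.  [the lower station: sample C, sample D, sample G, sample H, sample J, sample L | the upper station: sample P]
3. Keeper goes to the upper station with sample D and sample L.  [the lower station: sample C, sample G, sample H, sample J | the upper station: sample D, sample L, sample P]
4. Keeper goes back to the lower station with sample P.  [the lower station: sample C, sample G, sample H, sample J, sample P | the upper station: sample D, sample L]
5. Keeper goes to the upper station with sample C and sample G.  [the lower station: sample H, sample J, sample P | the upper station: sample C, sample D, sample G, sample L]
6. Keeper goes back to the lower station with sample L.  [the lower station: sample H, sample J, sample L, sample P | the upper station: sample C, sample D, sample G]
7. Keeper goes to the upper station with sample J and sample L.  [the lower station: sample H, sample P | the upper station: sample C, sample D, sample G, sample J, sample L]
8. Keeper goes back to the lower station with sample L.  [the lower station: sample H, sample L, sample P | the upper station: sample C, sample D, sample G, sample J]
9. Keeper goes to the upper station with sample H and sample L.  [the lower station: sample P | the upper station: sample C, sample D, sample G, sample H, sample J, sample L]
10. Keeper goes back to the lower station with sample L.  [the lower station: sample L, sample P | the upper station: sample C, sample D, sample G, sample H, sample J]
11. Keeper goes to the upper station with sample L and sample P.  [the lower station: — | the upper station: sample C, sample D, sample G, sample H, sample J, sample L, sample P]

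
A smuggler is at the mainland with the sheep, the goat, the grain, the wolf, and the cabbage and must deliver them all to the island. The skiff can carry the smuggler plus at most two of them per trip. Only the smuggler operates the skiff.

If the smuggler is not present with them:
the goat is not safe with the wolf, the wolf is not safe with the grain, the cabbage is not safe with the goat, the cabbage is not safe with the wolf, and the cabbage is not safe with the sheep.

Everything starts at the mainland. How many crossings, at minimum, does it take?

Counting alone: the smuggler can take at most 2 across per trip to the island, so moving all 5 needs at least 3 loaded trips out, with a return between consecutive ones — at least 5 crossings.
The safety rule pushes this higher. Following every safe sequence of crossings, the most of the 5 that can be at the island as the skiff arrives there on crossing 5 is 4 — never all 5.
So no plan with fewer than 7 crossings exists, and this one achieves 7:
1. Smuggler goes to the island with the cabbage and the wolf.
2. Smuggler goes back to the mainland with the wolf.
3. Smuggler goes to the island with the sheep and the wolf.
4. Smuggler goes back to the mainland with the cabbage.
5. Smuggler goes to the island with the goat and the grain.
6. Smuggler goes back to the mainland with the wolf.
7. Smuggler goes to the island with the cabbage and the wolf.

7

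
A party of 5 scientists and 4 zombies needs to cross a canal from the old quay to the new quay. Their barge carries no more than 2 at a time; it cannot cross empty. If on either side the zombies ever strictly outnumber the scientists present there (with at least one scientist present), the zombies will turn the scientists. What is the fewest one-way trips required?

15

Counting alone: each trip to the new quay takes at most 2 across and each return brings at least 1 back, so after t trips out (and t−1 returns) at most 2t − (t−1) of the 9 are across; that first reaches 9 at t = 8, so at least 15 crossings are needed.
The plan below uses exactly 15 crossings, so it is optimal:
1. 2 zombies → the new quay.  (the old quay: 5S 2Z; the new quay: 0S 2Z)
2. 1 zombie ← the old quay.  (the old quay: 5S 3Z; the new quay: 0S 1Z)
3. 2 zombies → the new quay.  (the old quay: 5S 1Z; the new quay: 0S 3Z)
4. 1 zombie ← the old quay.  (the old quay: 5S 2Z; the new quay: 0S 2Z)
5. 2 scientists → the new quay.  (the old quay: 3S 2Z; the new quay: 2S 2Z)
6. 1 zombie ← the old quay.  (the old quay: 3S 3Z; the new quay: 2S 1Z)
7. 1 scientist and 1 zombie → the new quay.  (the old quay: 2S 2Z; the new quay: 3S 2Z)
8. 1 scientist ← the old quay.  (the old quay: 3S 2Z; the new quay: 2S 2Z)
9. 1 scientist and 1 zombie → the new quay.  (the old quay: 2S 1Z; the new quay: 3S 3Z)
10. 1 zombie ← the old quay.  (the old quay: 2S 2Z; the new quay: 3S 2Z)
11. 1 scientist and 1 zombie → the new quay.  (the old quay: 1S 1Z; the new quay: 4S 3Z)
12. 1 scientist ← the old quay.  (the old quay: 2S 1Z; the new quay: 3S 3Z)
13. 1 scientist and 1 zombie → the new quay.  (the old quay: 1S 0Z; the new quay: 4S 4Z)
14. 1 zombie ← the old quay.  (the old quay: 1S 1Z; the new quay: 4S 3Z)
15. 1 scientist and 1 zombie → the new quay.  (the old quay: 0S 0Z; the new quay: 5S 4Z)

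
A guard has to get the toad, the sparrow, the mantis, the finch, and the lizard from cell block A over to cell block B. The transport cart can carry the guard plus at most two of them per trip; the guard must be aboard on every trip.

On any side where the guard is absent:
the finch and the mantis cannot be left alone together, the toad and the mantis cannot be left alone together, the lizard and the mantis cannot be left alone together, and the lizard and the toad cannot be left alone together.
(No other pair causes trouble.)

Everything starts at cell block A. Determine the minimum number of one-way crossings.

Counting alone: the guard can take at most 2 across per trip to cell block B, so moving all 5 needs at least 3 loaded trips out, with a return between consecutive ones — at least 5 crossings.
The safety rule pushes this higher. Following every safe sequence of crossings, the most of the 5 that can be at cell block B as the transport cart arrives there on crossing 5 is 4 — never all 5.
So no plan with fewer than 7 crossings exists, and this one achieves 7:
1. Guard goes to cell block B with the mantis and the toad.
2. Guard goes back to cell block A with the toad.
3. Guard goes to cell block B with the sparrow and the toad.
4. Guard goes back to cell block A with the toad.
5. Guard goes to cell block B with the finch and the toad.
6. Guard goes back to cell block A with the mantis.
7. Guard goes to cell block B with the lizard and the mantis.

7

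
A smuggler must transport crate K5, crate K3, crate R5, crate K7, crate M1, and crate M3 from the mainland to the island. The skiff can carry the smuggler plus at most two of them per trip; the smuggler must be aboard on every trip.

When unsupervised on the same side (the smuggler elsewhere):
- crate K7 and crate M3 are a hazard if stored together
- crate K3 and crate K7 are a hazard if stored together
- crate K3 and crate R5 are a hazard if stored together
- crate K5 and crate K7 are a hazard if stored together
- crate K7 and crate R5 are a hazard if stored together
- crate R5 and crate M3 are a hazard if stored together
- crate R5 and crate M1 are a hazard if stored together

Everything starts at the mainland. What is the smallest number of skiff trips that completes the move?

Counting alone: the smuggler can take at most 2 across per trip to the island, so moving all 6 needs at least 3 loaded trips out, with a return between consecutive ones — at least 5 crossings.
The safety rule pushes this higher. Following every safe sequence of crossings, the most of the 6 that can be at the island as the skiff arrives there on crossings 5, 7 is 4, 5 respectively — never all 6.
So no plan with fewer than 9 crossings exists, and this one achieves 9:
1. Smuggler goes to the island with crate K7 and crate R5.
2. Smuggler goes back to the mainland with crate R5.
3. Smuggler goes to the island with crate K5 and crate R5.
4. Smuggler goes back to the mainland with crate K7.
5. Smuggler goes to the island with crate K3 and crate M3.
6. Smuggler goes back to the mainland with crate R5.
7. Smuggler goes to the island with crate M1 and crate R5.
8. Smuggler goes back to the mainland with crate R5.
9. Smuggler goes to the island with crate K7 and crate R5.

9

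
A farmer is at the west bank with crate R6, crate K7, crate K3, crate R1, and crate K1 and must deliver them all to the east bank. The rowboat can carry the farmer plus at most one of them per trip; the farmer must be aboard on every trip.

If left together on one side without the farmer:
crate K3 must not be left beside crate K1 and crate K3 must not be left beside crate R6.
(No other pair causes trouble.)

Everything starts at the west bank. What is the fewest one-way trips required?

11

Counting alone: the farmer can take at most 1 across per trip to the east bank, so moving all 5 needs at least 5 loaded trips out, with a return between consecutive ones — at least 9 crossings.
The safety rule pushes this higher. Following every safe sequence of crossings, the most of the 5 that can be at the east bank as the rowboat arrives there on crossing 9 is 4 — never all 5.
So no plan with fewer than 11 crossings exists, and this one achieves 11:
1. Farmer goes to the east bank with crate K3.  [the west bank: crate K1, crate K7, crate R1, crate R6 | the east bank: crate K3]
2. Farmer goes back to the west bank alone.  [the west bank: crate K1, crate K7, crate R1, crate R6 | the east bank: crate K3]
3. Farmer goes to the east bank with crate R6.  [the west bank: crate K1, crate K7, crate R1 | the east bank: crate K3, crate R6]
4. Farmer goes back to the west bank with crate K3.  [the west bank: crate K1, crate K3, crate K7, crate R1 | the east bank: crate R6]
5. Farmer goes to the east bank with crate K1.  [the west bank: crate K3, crate K7, crate R1 | the east bank: crate K1, crate R6]
6. Farmer goes back to the west bank alone.  [the west bank: crate K3, crate K7, crate R1 | the east bank: crate K1, crate R6]
7. Farmer goes to the east bank with crate K7.  [the west bank: crate K3, crate R1 | the east bank: crate K1, crate K7, crate R6]
8. Farmer goes back to the west bank alone.  [the west bank: crate K3, crate R1 | the east bank: crate K1, crate K7, crate R6]
9. Farmer goes to the east bank with crate R1.  [the west bank: crate K3 | the east bank: crate K1, crate K7, crate R1, crate R6]
10. Farmer goes back to the west bank alone.  [the west bank: crate K3 | the east bank: crate K1, crate K7, crate R1, crate R6]
11. Farmer goes to the east bank with crate K3.  [the west bank: — | the east bank: crate K1, crate K3, crate K7, crate R1, crate R6]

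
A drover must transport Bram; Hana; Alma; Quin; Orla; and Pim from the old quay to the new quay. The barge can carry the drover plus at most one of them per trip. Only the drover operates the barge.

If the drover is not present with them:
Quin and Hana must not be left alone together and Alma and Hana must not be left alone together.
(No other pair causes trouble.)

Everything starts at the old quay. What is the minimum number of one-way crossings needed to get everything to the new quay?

Counting alone: the drover can take at most 1 across per trip to the new quay, so moving all 6 needs at least 6 loaded trips out, with a return between consecutive ones — at least 11 crossings.
The safety rule pushes this higher. Following every safe sequence of crossings, the most of the 6 that can be at the new quay as the barge arrives there on crossing 11 is 5 — never all 6.
So no plan with fewer than 13 crossings exists, and this one achieves 13:
1. Drover goes to the new quay with Hana.
2. Drover goes back to the old quay alone.
3. Drover goes to the new quay with Bram.
4. Drover goes back to the old quay alone.
5. Drover goes to the new quay with Alma.
6. Drover goes back to the old quay with Hana.
7. Drover goes to the new quay with Quin.
8. Drover goes back to the old quay alone.
9. Drover goes to the new quay with Orla.
10. Drover goes back to the old quay alone.
11. Drover goes to the new quay with Pim.
12. Drover goes back to the old quay alone.
13. Drover goes to the new quay with Hana.

13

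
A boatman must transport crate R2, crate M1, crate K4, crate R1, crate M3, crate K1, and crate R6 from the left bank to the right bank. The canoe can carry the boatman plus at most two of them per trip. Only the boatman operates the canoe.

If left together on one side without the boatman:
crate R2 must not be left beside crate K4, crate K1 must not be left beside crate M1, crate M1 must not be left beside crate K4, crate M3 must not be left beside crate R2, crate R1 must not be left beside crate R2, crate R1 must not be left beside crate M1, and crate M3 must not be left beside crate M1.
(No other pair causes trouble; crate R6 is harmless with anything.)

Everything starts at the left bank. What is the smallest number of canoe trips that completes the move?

9

Counting alone: the boatman can take at most 2 across per trip to the right bank, so moving all 7 needs at least 4 loaded trips out, with a return between consecutive ones — at least 7 crossings.
The safety rule pushes this higher. Following every safe sequence of crossings, the most of the 7 that can be at the right bank as the canoe arrives there on crossing 7 is 6 — never all 7.
So no plan with fewer than 9 crossings exists, and this one achieves 9:
1. Boatman goes to the right bank with crate M1 and crate R2.  [the left bank: crate K1, crate K4, crate M3, crate R1, crate R6 | the right bank: crate M1, crate R2]
2. Boatman goes back to the left bank alone.  [the left bank: crate K1, crate K4, crate M3, crate R1, crate R6 | the right bank: crate M1, crate R2]
3. Boatman goes to the right bank with crate R6.  [the left bank: crate K1, crate K4, crate M3, crate R1 | the right bank: crate M1, crate R2, crate R6]
4. Boatman goes back to the left bank alone.  [the left bank: crate K1, crate K4, crate M3, crate R1 | the right bank: crate M1, crate R2, crate R6]
5. Boatman goes to the right bank with crate K4 and crate R1.  [the left bank: crate K1, crate M3 | the right bank: crate K4, crate M1, crate R1, crate R2, crate R6]
6. Boatman goes back to the left bank with crate M1 and crate R2.  [the left bank: crate K1, crate M1, crate M3, crate R2 | the right bank: crate K4, crate R1, crate R6]
7. Boatman goes to the right bank with crate K1 and crate M3.  [the left bank: crate M1, crate R2 | the right bank: crate K1, crate K4, crate M3, crate R1, crate R6]
8. Boatman goes back to the left bank alone.  [the left bank: crate M1, crate R2 | the right bank: crate K1, crate K4, crate M3, crate R1, crate R6]
9. Boatman goes to the right bank with crate M1 and crate R2.  [the left bank: — | the right bank: crate K1, crate K4, crate M1, crate M3, crate R1, crate R2, crate R6]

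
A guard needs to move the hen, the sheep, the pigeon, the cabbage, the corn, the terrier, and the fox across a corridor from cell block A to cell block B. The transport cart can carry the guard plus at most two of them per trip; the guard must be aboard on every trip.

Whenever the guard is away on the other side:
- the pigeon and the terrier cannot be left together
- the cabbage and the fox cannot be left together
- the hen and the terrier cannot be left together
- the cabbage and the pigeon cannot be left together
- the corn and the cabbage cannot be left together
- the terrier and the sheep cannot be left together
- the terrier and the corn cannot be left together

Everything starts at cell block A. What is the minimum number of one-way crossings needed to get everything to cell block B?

Counting alone: the guard can take at most 2 across per trip to cell block B, so moving all 7 needs at least 4 loaded trips out, with a return between consecutive ones — at least 7 crossings.
The safety rule pushes this higher. Following every safe sequence of crossings, the most of the 7 that can be at cell block B as the transport cart arrives there on crossing 7 is 6 — never all 7.
So no plan with fewer than 9 crossings exists, and this one achieves 9:
1. Guard goes to cell block B with the cabbage and the terrier.  [cell block A: the corn, the fox, the hen, the pigeon, the sheep | cell block B: the cabbage, the terrier]
2. Guard goes back to cell block A alone.  [cell block A: the corn, the fox, the hen, the pigeon, the sheep | cell block B: the cabbage, the terrier]
3. Guard goes to cell block B with the fox.  [cell block A: the corn, the hen, the pigeon, the sheep | cell block B: the cabbage, the fox, the terrier]
4. Guard goes back to cell block A with the cabbage.  [cell block A: the cabbage, the corn, the hen, the pigeon, the sheep | cell block B: the fox, the terrier]
5. Guard goes to cell block B with the corn and the pigeon.  [cell block A: the cabbage, the hen, the sheep | cell block B: the corn, the fox, the pigeon, the terrier]
6. Guard goes back to cell block A with the terrier.  [cell block A: the cabbage, the hen, the sheep, the terrier | cell block B: the corn, the fox, the pigeon]
7. Guard goes to cell block B with the hen and the sheep.  [cell block A: the cabbage, the terrier | cell block B: the corn, the fox, the hen, the pigeon, the sheep]
8. Guard goes back to cell block A alone.  [cell block A: the cabbage, the terrier | cell block B: the corn, the fox, the hen, the pigeon, the sheep]
9. Guard goes to cell block B with the cabbage and the terrier.  [cell block A: — | cell block B: the cabbage, the corn, the fox, the hen, the pigeon, the sheep, the terrier]

9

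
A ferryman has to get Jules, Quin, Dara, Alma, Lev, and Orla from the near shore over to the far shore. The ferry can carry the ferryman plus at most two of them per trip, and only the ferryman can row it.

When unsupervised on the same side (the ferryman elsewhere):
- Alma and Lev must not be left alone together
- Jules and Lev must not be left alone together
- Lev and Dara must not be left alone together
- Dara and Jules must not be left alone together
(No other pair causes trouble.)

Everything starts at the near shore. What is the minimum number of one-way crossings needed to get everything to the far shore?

9

Counting alone: the ferryman can take at most 2 across per trip to the far shore, so moving all 6 needs at least 3 loaded trips out, with a return between consecutive ones — at least 5 crossings.
The safety rule pushes this higher. Following every safe sequence of crossings, the most of the 6 that can be at the far shore as the ferry arrives there on crossings 5, 7 is 4, 5 respectively — never all 6.
So no plan with fewer than 9 crossings exists, and this one achieves 9:
1. Ferryman goes to the far shore with Jules and Lev.
2. Ferryman goes back to the near shore with Jules.
3. Ferryman goes to the far shore with Jules and Quin.
4. Ferryman goes back to the near shore with Jules.
5. Ferryman goes to the far shore with Alma and Jules.
6. Ferryman goes back to the near shore with Lev.
7. Ferryman goes to the far shore with Dara and Orla.
8. Ferryman goes back to the near shore with Jules.
9. Ferryman goes to the far shore with Jules and Lev.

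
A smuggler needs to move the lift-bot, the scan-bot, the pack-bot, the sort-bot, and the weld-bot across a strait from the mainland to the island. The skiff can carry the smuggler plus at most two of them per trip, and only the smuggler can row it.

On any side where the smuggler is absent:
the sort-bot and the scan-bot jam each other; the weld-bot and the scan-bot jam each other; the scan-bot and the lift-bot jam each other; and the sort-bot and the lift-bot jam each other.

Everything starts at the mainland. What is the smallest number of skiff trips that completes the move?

7

Counting alone: the smuggler can take at most 2 across per trip to the island, so moving all 5 needs at least 3 loaded trips out, with a return between consecutive ones — at least 5 crossings.
The safety rule pushes this higher. Following every safe sequence of crossings, the most of the 5 that can be at the island as the skiff arrives there on crossing 5 is 4 — never all 5.
So no plan with fewer than 7 crossings exists, and this one achieves 7:
1. Smuggler goes to the island with the lift-bot and the scan-bot.
2. Smuggler goes back to the mainland with the lift-bot.
3. Smuggler goes to the island with the lift-bot and the pack-bot.
4. Smuggler goes back to the mainland with the lift-bot.
5. Smuggler goes to the island with the lift-bot and the weld-bot.
6. Smuggler goes back to the mainland with the scan-bot.
7. Smuggler goes to the island with the scan-bot and the sort-bot.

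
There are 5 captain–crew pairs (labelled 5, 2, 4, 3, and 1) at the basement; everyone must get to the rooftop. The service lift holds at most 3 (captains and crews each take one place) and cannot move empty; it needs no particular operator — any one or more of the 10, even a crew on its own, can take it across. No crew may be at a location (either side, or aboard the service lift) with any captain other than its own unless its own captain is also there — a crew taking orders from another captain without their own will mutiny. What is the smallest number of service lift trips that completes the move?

11

Counting alone: each trip to the rooftop takes at most 3 across and each return brings at least 1 back, so after t trips out (and t−1 returns) at most 3t − (t−1) of the 10 are across; that first reaches 10 at t = 5, so at least 9 crossings are needed.
The safety rule pushes this higher. Following every safe sequence of crossings, the most of the 10 that can be at the rooftop as the service lift arrives there on crossing 9 is 9 — never all 10.
So no plan with fewer than 11 crossings exists, and this one achieves 11:
1. captain 5 and crew 5 cross → the rooftop.
2. captain 5 crosses ← the basement.
3. crew 2, crew 3, and crew 4 cross → the rooftop.
4. crew 5 crosses ← the basement.
5. captain 2, captain 3, and captain 4 cross → the rooftop.
6. captain 2 and crew 2 cross ← the basement.
7. captain 1, captain 2, and captain 5 cross → the rooftop.
8. crew 4 crosses ← the basement.
9. crew 2 and crew 5 cross → the rooftop.
10. crew 5 crosses ← the basement.
11. crew 1, crew 4, and crew 5 cross → the rooftop.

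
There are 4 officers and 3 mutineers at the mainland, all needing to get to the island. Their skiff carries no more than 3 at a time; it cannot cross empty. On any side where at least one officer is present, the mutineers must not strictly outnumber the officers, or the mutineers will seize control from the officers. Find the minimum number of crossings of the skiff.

Counting alone: each trip to the island takes at most 3 across and each return brings at least 1 back, so after t trips out (and t−1 returns) at most 3t − (t−1) of the 7 are across; that first reaches 7 at t = 3, so at least 5 crossings are needed.
The plan below uses exactly 5 crossings, so it is optimal:
1. 3 mutineers → the island.  (the mainland: 4O 0M; the island: 0O 3M)
2. 1 mutineer ← the mainland.  (the mainland: 4O 1M; the island: 0O 2M)
3. 3 officers → the island.  (the mainland: 1O 1M; the island: 3O 2M)
4. 1 officer ← the mainland.  (the mainland: 2O 1M; the island: 2O 2M)
5. 2 officers and 1 mutineer → the island.  (the mainland: 0O 0M; the island: 4O 3M)

5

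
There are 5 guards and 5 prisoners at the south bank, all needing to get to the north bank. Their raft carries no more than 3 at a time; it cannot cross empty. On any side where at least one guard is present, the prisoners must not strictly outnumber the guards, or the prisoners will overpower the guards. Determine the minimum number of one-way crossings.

Counting alone: each trip to the north bank takes at most 3 across and each return brings at least 1 back, so after t trips out (and t−1 returns) at most 3t − (t−1) of the 10 are across; that first reaches 10 at t = 5, so at least 9 crossings are needed.
The safety rule pushes this higher. Following every safe sequence of crossings, the most of the 10 that can be at the north bank as the raft arrives there on crossing 9 is 9 — never all 10.
So no plan with fewer than 11 crossings exists, and this one achieves 11:
1. 2 prisoners → the north bank.  (the south bank: 5G 3P; the north bank: 0G 2P)
2. 1 prisoner ← the south bank.  (the south bank: 5G 4P; the north bank: 0G 1P)
3. 3 prisoners → the north bank.  (the south bank: 5G 1P; the north bank: 0G 4P)
4. 1 prisoner ← the south bank.  (the south bank: 5G 2P; the north bank: 0G 3P)
5. 3 guards → the north bank.  (the south bank: 2G 2P; the north bank: 3G 3P)
6. 1 guard and 1 prisoner ← the south bank.  (the south bank: 3G 3P; the north bank: 2G 2P)
7. 3 guards → the north bank.  (the south bank: 0G 3P; the north bank: 5G 2P)
8. 1 prisoner ← the south bank.  (the south bank: 0G 4P; the north bank: 5G 1P)
9. 2 prisoners → the north bank.  (the south bank: 0G 2P; the north bank: 5G 3P)
10. 1 prisoner ← the south bank.  (the south bank: 0G 3P; the north bank: 5G 2P)
11. 3 prisoners → the north bank.  (the south bank: 0G 0P; the north bank: 5G 5P)

11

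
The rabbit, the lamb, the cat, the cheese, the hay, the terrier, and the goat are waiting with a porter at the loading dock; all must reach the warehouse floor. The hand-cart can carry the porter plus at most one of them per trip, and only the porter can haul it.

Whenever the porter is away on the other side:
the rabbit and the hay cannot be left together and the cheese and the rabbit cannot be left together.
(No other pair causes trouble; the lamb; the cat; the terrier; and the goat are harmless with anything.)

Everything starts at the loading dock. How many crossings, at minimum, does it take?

Counting alone: the porter can take at most 1 across per trip to the warehouse floor, so moving all 7 needs at least 7 loaded trips out, with a return between consecutive ones — at least 13 crossings.
The safety rule pushes this higher. Following every safe sequence of crossings, the most of the 7 that can be at the warehouse floor as the hand-cart arrives there on crossing 13 is 6 — never all 7.
So no plan with fewer than 15 crossings exists, and this one achieves 15:
1. Porter goes to the warehouse floor with the rabbit.
2. Porter goes back to the loading dock alone.
3. Porter goes to the warehouse floor with the lamb.
4. Porter goes back to the loading dock alone.
5. Porter goes to the warehouse floor with the cat.
6. Porter goes back to the loading dock alone.
7. Porter goes to the warehouse floor with the cheese.
8. Porter goes back to the loading dock with the rabbit.
9. Porter goes to the warehouse floor with the hay.
10. Porter goes back to the loading dock alone.
11. Porter goes to the warehouse floor with the terrier.
12. Porter goes back to the loading dock alone.
13. Porter goes to the warehouse floor with the goat.
14. Porter goes back to the loading dock alone.
15. Porter goes to the warehouse floor with the rabbit.

15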